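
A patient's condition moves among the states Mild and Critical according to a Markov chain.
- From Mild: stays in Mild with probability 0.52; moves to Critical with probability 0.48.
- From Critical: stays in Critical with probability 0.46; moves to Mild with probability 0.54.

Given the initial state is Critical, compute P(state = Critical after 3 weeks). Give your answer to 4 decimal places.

0.4706

Propagate the distribution vector 3 weeks from Critical.
After 0 weeks: (0.0000, 1.0000)
After 1 week: (0.5400, 0.4600)
After 2 weeks: (0.5292, 0.4708)
After 3 weeks: (0.5294, 0.4706)
P(in Critical after 3 weeks) = 0.4706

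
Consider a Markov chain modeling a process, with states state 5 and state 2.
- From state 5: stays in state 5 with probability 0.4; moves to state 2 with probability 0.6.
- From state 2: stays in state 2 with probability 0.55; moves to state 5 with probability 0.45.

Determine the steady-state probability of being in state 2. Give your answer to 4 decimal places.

Let the stationary distribution be π with π = πP and π_1 + π_2 = 1.
π_1 = 0.4·π_1 + 0.45·π_2
Solving with the normalization constraint gives π = (0.4286, 0.5714).
So the stationary probability of state 2 is 0.5714.

0.5714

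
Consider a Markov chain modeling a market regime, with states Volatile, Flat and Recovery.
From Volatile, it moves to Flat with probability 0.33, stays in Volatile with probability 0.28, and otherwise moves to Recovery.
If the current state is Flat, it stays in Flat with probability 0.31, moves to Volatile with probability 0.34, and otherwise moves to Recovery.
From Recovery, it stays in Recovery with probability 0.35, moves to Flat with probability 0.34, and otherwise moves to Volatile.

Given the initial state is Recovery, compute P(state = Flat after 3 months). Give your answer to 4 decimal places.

Propagate the distribution vector 3 months from Recovery.
After 0 months: (0.0000, 0.0000, 1.0000)
After 1 month: (0.3100, 0.3400, 0.3500)
After 2 months: (0.3109, 0.3267, 0.3624)
After 3 months: (0.3105, 0.3271, 0.3624)
P(in Flat after 3 months) = 0.3271

0.3271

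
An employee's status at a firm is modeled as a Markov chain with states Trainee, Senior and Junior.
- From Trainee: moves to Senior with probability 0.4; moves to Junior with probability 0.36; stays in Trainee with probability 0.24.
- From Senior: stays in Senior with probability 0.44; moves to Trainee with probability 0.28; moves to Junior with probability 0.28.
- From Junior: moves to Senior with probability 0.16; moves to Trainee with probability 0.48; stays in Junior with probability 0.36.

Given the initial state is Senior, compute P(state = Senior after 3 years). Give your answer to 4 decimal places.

Propagate the distribution vector 3 years from Senior.
After 0 years: (0.0000, 1.0000, 0.0000)
After 1 year: (0.2800, 0.4400, 0.2800)
After 2 years: (0.3248, 0.3504, 0.3248)
After 3 years: (0.3320, 0.3361, 0.3320)
P(in Senior after 3 years) = 0.3361

0.3361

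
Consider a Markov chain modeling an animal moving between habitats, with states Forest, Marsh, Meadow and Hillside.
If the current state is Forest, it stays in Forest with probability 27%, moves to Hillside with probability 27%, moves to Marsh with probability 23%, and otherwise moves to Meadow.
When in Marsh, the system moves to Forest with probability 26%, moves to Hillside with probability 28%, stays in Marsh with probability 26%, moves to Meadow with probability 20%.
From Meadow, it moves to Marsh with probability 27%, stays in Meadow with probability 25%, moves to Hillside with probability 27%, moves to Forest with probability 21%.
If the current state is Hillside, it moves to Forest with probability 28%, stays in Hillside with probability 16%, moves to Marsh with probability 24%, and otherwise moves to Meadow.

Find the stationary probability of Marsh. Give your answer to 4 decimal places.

0.2499

Let the stationary distribution be π with π = πP and π_1 + π_2 + π_3 + π_4 = 1.
π_1 = 0.27·π_1 + 0.26·π_2 + 0.21·π_3 + 0.28·π_4
π_2 = 0.23·π_1 + 0.26·π_2 + 0.27·π_3 + 0.24·π_4
π_3 = 0.23·π_1 + 0.2·π_2 + 0.25·π_3 + 0.32·π_4
Solving with the normalization constraint gives π = (0.2550, 0.2499, 0.2496, 0.2455).
So the stationary probability of Marsh is 0.2499.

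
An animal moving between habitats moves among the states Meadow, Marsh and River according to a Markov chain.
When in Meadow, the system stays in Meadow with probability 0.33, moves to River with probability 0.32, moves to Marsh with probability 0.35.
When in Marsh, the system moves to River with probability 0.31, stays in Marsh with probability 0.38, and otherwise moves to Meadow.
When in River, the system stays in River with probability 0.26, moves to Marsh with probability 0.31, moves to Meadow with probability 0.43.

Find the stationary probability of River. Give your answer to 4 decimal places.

Let the stationary distribution be π with π = πP and π_1 + π_2 + π_3 = 1.
π_1 = 0.33·π_1 + 0.31·π_2 + 0.43·π_3
π_2 = 0.35·π_1 + 0.38·π_2 + 0.31·π_3
Solving with the normalization constraint gives π = (0.3529, 0.3485, 0.2986).
So the stationary probability of River is 0.2986.

0.2986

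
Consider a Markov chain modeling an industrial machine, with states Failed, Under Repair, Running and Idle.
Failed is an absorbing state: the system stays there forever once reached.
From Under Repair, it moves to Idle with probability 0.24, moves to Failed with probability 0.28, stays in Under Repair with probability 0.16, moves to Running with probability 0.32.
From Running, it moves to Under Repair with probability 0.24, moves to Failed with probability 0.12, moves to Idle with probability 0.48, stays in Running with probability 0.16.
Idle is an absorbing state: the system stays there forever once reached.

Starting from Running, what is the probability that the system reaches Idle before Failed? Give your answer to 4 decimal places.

0.7328

Let h(s) be the probability of absorption at Idle starting from transient state s. Then h(Idle) = 1 and h(Failed) = 0. By first-step analysis:
h(Under Repair) = 0.28·0 + 0.16·h(Under Repair) + 0.32·h(Running) + 0.24·1
h(Running) = 0.12·0 + 0.24·h(Under Repair) + 0.16·h(Running) + 0.48·1
Solving: h(Under Repair) = 0.5649, h(Running) = 0.7328.
Starting from Running, the probability is 0.7328.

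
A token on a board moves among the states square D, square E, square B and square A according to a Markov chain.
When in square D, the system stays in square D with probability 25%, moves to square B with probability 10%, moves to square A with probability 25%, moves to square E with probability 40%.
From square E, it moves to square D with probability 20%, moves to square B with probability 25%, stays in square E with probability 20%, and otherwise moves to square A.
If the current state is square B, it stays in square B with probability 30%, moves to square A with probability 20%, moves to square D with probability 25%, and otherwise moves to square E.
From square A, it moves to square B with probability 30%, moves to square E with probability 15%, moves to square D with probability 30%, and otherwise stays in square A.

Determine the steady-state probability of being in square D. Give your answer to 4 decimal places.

Let the stationary distribution be π with π = πP and π_1 + π_2 + π_3 + π_4 = 1.
π_1 = 0.25·π_1 + 0.2·π_2 + 0.25·π_3 + 0.3·π_4
π_2 = 0.4·π_1 + 0.2·π_2 + 0.25·π_3 + 0.15·π_4
π_3 = 0.1·π_1 + 0.25·π_2 + 0.3·π_3 + 0.3·π_4
Solving with the normalization constraint gives π = (0.2507, 0.2489, 0.2374, 0.2630).
So the stationary probability of square D is 0.2507.

0.2507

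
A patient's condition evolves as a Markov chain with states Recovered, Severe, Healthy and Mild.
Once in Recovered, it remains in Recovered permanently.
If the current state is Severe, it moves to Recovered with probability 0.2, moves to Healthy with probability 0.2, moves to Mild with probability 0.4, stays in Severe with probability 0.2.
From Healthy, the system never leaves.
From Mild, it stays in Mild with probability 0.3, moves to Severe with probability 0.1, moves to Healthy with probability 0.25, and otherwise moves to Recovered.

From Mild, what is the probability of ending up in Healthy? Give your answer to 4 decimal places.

0.4231

Let h(s) be the probability of absorption at Healthy starting from transient state s. Then h(Healthy) = 1 and h(Recovered) = 0. By first-step analysis:
h(Severe) = 0.2·0 + 0.2·h(Severe) + 0.2·1 + 0.4·h(Mild)
h(Mild) = 0.35·0 + 0.1·h(Severe) + 0.25·1 + 0.3·h(Mild)
Solving: h(Severe) = 0.4615, h(Mild) = 0.4231.
Starting from Mild, the probability is 0.4231.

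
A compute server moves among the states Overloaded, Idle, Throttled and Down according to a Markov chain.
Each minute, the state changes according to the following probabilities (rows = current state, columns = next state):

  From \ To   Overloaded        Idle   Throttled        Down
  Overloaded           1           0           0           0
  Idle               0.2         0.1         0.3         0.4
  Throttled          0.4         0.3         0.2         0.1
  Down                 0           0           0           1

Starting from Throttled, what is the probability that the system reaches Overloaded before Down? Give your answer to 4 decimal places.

Let h(s) be the probability of absorption at Overloaded starting from transient state s. Then h(Overloaded) = 1 and h(Down) = 0. By first-step analysis:
h(Idle) = 0.2·1 + 0.1·h(Idle) + 0.3·h(Throttled) + 0.4·0
h(Throttled) = 0.4·1 + 0.3·h(Idle) + 0.2·h(Throttled) + 0.1·0
Solving: h(Idle) = 0.4444, h(Throttled) = 0.6667.
Starting from Throttled, the probability is 0.6667.

0.6667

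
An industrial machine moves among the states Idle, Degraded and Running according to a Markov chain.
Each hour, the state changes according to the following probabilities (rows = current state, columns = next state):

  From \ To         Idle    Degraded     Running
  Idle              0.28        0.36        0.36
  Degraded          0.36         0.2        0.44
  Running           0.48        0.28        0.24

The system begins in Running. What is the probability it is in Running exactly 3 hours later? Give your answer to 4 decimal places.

Propagate the distribution vector 3 hours from Running.
After 0 hours: (0.0000, 0.0000, 1.0000)
After 1 hour: (0.4800, 0.2800, 0.2400)
After 2 hours: (0.3504, 0.2960, 0.3536)
After 3 hours: (0.3744, 0.2844, 0.3412)
P(in Running after 3 hours) = 0.3412

0.3412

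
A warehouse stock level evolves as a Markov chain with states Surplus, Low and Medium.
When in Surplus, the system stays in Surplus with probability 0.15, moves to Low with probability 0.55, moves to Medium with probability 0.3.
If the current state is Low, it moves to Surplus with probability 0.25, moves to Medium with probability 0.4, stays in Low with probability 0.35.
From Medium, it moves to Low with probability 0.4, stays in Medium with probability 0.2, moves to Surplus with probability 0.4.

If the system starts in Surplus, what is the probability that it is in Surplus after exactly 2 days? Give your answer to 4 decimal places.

Sum over the intermediate state after 1 day:
P = P(Surplus→Surplus)·P(Surplus→Surplus) + P(Surplus→Low)·P(Low→Surplus) + P(Surplus→Medium)·P(Medium→Surplus)
  = 0.15×0.15 + 0.55×0.25 + 0.3×0.4
  = 0.0225 + 0.1375 + 0.1200 = 0.2800

0.2800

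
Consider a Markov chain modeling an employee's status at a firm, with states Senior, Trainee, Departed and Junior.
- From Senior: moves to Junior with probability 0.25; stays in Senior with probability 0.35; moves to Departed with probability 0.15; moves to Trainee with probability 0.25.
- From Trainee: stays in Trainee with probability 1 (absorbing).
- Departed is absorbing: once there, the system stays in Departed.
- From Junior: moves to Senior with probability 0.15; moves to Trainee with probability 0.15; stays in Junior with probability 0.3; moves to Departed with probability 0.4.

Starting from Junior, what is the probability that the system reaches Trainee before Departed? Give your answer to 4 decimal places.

0.3234

Let h(s) be the probability of absorption at Trainee starting from transient state s. Then h(Trainee) = 1 and h(Departed) = 0. By first-step analysis:
h(Senior) = 0.35·h(Senior) + 0.25·1 + 0.15·0 + 0.25·h(Junior)
h(Junior) = 0.15·h(Senior) + 0.15·1 + 0.4·0 + 0.3·h(Junior)
Solving: h(Senior) = 0.5090, h(Junior) = 0.3234.
Starting from Junior, the probability is 0.3234.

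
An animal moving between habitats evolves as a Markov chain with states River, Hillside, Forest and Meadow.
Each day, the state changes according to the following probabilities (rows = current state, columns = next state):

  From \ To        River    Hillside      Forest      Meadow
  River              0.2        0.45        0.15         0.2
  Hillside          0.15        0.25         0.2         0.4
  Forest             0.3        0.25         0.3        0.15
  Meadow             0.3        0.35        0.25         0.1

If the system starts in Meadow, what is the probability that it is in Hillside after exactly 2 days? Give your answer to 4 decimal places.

Propagate the distribution vector 2 days from Meadow.
After 0 days: (0.0000, 0.0000, 0.0000, 1.0000)
After 1 day: (0.3000, 0.3500, 0.2500, 0.1000)
After 2 days: (0.2175, 0.3200, 0.2150, 0.2475)
P(in Hillside after 2 days) = 0.3200

0.3200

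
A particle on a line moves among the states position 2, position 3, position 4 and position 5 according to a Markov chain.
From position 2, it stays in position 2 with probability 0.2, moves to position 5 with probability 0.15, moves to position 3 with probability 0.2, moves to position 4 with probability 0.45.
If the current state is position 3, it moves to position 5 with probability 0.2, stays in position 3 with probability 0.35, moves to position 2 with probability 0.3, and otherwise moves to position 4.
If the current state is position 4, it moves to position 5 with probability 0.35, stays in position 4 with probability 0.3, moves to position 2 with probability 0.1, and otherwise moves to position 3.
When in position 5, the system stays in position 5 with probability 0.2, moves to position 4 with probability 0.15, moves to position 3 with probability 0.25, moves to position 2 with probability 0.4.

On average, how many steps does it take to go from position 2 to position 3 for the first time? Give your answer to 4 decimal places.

Let t(s) be the expected number of steps to first reach position 3 from state s, with t(position 3) = 0. Conditioning on the first step:
t(position 2) = 1 + 0.2·t(position 2) + 0.45·t(position 4) + 0.15·t(position 5)
t(position 4) = 1 + 0.1·t(position 2) + 0.3·t(position 4) + 0.35·t(position 5)
t(position 5) = 1 + 0.4·t(position 2) + 0.15·t(position 4) + 0.2·t(position 5)
Solving: t(position 2) = 4.3863, t(position 4) = 4.1675, t(position 5) = 4.2245.
Expected steps from position 2 to position 3: 4.3863.

4.3863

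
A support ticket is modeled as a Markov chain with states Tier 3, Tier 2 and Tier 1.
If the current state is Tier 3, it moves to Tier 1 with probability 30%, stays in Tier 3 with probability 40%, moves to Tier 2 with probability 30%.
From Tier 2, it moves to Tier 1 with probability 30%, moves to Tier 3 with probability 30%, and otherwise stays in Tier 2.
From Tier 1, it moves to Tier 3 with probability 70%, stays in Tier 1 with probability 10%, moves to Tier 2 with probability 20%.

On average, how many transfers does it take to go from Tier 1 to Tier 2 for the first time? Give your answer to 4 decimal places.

Let t(s) be the expected number of transfers to first reach Tier 2 from state s, with t(Tier 2) = 0. Conditioning on the first transfer:
t(Tier 3) = 1 + 0.4·t(Tier 3) + 0.3·t(Tier 1)
t(Tier 1) = 1 + 0.7·t(Tier 3) + 0.1·t(Tier 1)
Solving: t(Tier 3) = 3.6364, t(Tier 1) = 3.9394.
Expected transfers from Tier 1 to Tier 2: 3.9394.

3.9394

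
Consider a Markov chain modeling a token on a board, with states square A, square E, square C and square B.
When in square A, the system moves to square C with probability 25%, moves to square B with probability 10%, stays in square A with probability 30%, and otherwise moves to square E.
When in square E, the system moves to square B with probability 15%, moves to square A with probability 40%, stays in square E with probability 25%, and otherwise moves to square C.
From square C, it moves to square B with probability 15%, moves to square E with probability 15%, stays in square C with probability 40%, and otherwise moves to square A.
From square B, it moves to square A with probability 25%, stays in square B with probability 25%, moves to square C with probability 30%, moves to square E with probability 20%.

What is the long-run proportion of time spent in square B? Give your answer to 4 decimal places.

0.1491

Let the stationary distribution be π with π = πP and π_1 + π_2 + π_3 + π_4 = 1.
π_1 = 0.3·π_1 + 0.4·π_2 + 0.3·π_3 + 0.25·π_4
π_2 = 0.35·π_1 + 0.25·π_2 + 0.15·π_3 + 0.2·π_4
π_3 = 0.25·π_1 + 0.2·π_2 + 0.4·π_3 + 0.3·π_4
Solving with the normalization constraint gives π = (0.3171, 0.2454, 0.2884, 0.1491).
So the stationary probability of square B is 0.1491.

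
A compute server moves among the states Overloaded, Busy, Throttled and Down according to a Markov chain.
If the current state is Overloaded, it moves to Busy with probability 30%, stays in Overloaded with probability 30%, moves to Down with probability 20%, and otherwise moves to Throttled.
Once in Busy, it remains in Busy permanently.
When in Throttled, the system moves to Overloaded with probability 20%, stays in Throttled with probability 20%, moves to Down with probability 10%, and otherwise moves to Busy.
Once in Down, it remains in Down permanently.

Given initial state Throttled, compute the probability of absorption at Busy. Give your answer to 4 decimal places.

Let h(s) be the probability of absorption at Busy starting from transient state s. Then h(Busy) = 1 and h(Down) = 0. By first-step analysis:
h(Overloaded) = 0.3·h(Overloaded) + 0.3·1 + 0.2·h(Throttled) + 0.2·0
h(Throttled) = 0.2·h(Overloaded) + 0.5·1 + 0.2·h(Throttled) + 0.1·0
Solving: h(Overloaded) = 0.6538, h(Throttled) = 0.7885.
Starting from Throttled, the probability is 0.7885.

0.7885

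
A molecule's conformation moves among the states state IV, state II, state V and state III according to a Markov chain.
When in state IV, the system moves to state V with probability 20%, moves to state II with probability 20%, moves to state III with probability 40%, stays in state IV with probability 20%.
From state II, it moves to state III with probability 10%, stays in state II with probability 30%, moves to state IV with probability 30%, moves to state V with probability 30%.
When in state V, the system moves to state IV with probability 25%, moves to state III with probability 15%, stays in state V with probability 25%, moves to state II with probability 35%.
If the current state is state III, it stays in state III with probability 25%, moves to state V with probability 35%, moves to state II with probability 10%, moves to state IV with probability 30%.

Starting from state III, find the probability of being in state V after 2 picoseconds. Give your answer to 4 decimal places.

0.2650

Propagate the distribution vector 2 picoseconds from state III.
After 0 picoseconds: (0.0000, 0.0000, 0.0000, 1.0000)
After 1 picosecond: (0.3000, 0.1000, 0.3500, 0.2500)
After 2 picoseconds: (0.2525, 0.2375, 0.2650, 0.2450)
P(in state V after 2 picoseconds) = 0.2650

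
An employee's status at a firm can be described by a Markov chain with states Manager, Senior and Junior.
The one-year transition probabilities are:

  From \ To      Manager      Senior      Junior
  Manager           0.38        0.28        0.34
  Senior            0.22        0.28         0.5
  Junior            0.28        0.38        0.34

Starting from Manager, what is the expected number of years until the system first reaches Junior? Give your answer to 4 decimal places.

Let t(s) be the expected number of years to first reach Junior from state s, with t(Junior) = 0. Conditioning on the first year:
t(Manager) = 1 + 0.38·t(Manager) + 0.28·t(Senior)
t(Senior) = 1 + 0.22·t(Manager) + 0.28·t(Senior)
Solving: t(Manager) = 2.5988, t(Senior) = 2.1830.
Expected years from Manager to Junior: 2.5988.

2.5988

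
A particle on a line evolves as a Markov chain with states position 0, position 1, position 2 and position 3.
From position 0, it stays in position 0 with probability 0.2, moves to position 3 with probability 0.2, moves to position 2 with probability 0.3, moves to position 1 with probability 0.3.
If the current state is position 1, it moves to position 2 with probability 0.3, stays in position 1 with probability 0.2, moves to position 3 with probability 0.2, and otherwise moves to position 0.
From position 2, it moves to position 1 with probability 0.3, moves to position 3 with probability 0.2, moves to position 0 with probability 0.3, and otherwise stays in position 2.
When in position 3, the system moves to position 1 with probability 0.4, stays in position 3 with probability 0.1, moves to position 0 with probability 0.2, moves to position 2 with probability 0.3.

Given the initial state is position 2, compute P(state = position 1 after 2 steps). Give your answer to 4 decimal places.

Propagate the distribution vector 2 steps from position 2.
After 0 steps: (0.0000, 0.0000, 1.0000, 0.0000)
After 1 step: (0.3000, 0.3000, 0.2000, 0.2000)
After 2 steps: (0.2500, 0.2900, 0.2800, 0.1800)
P(in position 1 after 2 steps) = 0.2900

0.2900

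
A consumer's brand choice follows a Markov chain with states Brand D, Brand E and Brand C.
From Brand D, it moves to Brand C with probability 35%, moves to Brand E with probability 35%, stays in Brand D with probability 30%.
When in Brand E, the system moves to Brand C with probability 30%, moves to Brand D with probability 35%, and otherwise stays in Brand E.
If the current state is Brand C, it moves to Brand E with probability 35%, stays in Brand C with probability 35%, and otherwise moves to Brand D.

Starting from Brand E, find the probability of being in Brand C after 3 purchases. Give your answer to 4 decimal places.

Propagate the distribution vector 3 purchases from Brand E.
After 0 purchases: (0.0000, 1.0000, 0.0000)
After 1 purchase: (0.3500, 0.3500, 0.3000)
After 2 purchases: (0.3175, 0.3500, 0.3325)
After 3 purchases: (0.3175, 0.3500, 0.3325)
P(in Brand C after 3 purchases) = 0.3325

0.3325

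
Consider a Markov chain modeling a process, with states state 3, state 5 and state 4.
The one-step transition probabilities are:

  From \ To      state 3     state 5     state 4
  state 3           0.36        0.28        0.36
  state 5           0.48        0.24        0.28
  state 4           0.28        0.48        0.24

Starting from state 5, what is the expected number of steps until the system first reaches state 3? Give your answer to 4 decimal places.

Let t(s) be the expected number of steps to first reach state 3 from state s, with t(state 3) = 0. Conditioning on the first step:
t(state 5) = 1 + 0.24·t(state 5) + 0.28·t(state 4)
t(state 4) = 1 + 0.48·t(state 5) + 0.24·t(state 4)
Solving: t(state 5) = 2.3466, t(state 4) = 2.7978.
Expected steps from state 5 to state 3: 2.3466.

2.3466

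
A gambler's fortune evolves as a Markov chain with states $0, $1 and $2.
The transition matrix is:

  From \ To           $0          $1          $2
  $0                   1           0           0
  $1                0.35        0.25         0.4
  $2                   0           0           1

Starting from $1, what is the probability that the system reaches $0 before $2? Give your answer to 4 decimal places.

Let h(s) be the probability of absorption at $0 starting from transient state s. Then h($0) = 1 and h($2) = 0. By first-step analysis:
h($1) = 0.35·1 + 0.25·h($1) + 0.4·0
Solving: h($1) = 0.4667.
Starting from $1, the probability is 0.4667.

0.4667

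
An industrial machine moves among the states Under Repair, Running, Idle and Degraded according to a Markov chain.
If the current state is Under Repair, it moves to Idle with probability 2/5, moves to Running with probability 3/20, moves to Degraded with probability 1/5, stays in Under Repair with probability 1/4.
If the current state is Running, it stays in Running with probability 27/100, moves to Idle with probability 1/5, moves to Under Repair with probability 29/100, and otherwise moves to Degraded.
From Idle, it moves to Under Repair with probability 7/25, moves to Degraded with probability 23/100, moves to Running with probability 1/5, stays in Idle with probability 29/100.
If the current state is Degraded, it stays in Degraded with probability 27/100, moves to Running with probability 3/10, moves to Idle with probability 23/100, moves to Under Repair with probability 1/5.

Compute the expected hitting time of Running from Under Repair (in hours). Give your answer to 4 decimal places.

4.9969

Let t(s) be the expected number of hours to first reach Running from state s, with t(Running) = 0. Conditioning on the first hour:
t(Under Repair) = 1 + 0.25·t(Under Repair) + 0.4·t(Idle) + 0.2·t(Degraded)
t(Idle) = 1 + 0.28·t(Under Repair) + 0.29·t(Idle) + 0.23·t(Degraded)
t(Degraded) = 1 + 0.2·t(Under Repair) + 0.23·t(Idle) + 0.27·t(Degraded)
Solving: t(Under Repair) = 4.9969, t(Idle) = 4.7512, t(Degraded) = 4.2358.
Expected hours from Under Repair to Running: 4.9969.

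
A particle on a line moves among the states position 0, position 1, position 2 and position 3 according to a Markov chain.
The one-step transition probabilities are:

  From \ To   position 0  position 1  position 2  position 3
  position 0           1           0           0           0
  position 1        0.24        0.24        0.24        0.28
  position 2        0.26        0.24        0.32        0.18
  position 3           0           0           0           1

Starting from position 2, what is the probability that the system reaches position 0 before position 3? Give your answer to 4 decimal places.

Let h(s) be the probability of absorption at position 0 starting from transient state s. Then h(position 0) = 1 and h(position 3) = 0. By first-step analysis:
h(position 1) = 0.24·1 + 0.24·h(position 1) + 0.24·h(position 2) + 0.28·0
h(position 2) = 0.26·1 + 0.24·h(position 1) + 0.32·h(position 2) + 0.18·0
Solving: h(position 1) = 0.4913, h(position 2) = 0.5557.
Starting from position 2, the probability is 0.5557.

0.5557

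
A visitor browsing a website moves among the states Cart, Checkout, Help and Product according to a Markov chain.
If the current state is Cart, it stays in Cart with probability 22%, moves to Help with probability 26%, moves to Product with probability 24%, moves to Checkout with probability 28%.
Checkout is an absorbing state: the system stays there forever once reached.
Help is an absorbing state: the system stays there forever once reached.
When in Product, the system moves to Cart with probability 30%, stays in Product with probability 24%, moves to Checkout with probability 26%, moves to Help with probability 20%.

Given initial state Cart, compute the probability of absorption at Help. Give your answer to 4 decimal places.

Let h(s) be the probability of absorption at Help starting from transient state s. Then h(Help) = 1 and h(Checkout) = 0. By first-step analysis:
h(Cart) = 0.22·h(Cart) + 0.28·0 + 0.26·1 + 0.24·h(Product)
h(Product) = 0.3·h(Cart) + 0.26·0 + 0.2·1 + 0.24·h(Product)
Solving: h(Cart) = 0.4716, h(Product) = 0.4493.
Starting from Cart, the probability is 0.4716.

0.4716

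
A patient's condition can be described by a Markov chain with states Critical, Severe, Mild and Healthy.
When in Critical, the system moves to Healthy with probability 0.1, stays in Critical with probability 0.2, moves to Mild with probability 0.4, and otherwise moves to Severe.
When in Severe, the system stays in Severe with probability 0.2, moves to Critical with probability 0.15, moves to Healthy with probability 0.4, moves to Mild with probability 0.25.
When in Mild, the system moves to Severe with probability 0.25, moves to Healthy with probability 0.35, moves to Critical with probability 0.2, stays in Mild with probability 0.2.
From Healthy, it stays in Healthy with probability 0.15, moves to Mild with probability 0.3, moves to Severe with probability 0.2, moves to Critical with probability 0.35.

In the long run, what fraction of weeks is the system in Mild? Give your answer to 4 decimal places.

0.2825

Let the stationary distribution be π with π = πP and π_1 + π_2 + π_3 + π_4 = 1.
π_1 = 0.2·π_1 + 0.15·π_2 + 0.2·π_3 + 0.35·π_4
π_2 = 0.3·π_1 + 0.2·π_2 + 0.25·π_3 + 0.2·π_4
π_3 = 0.4·π_1 + 0.25·π_2 + 0.2·π_3 + 0.3·π_4
Solving with the normalization constraint gives π = (0.2263, 0.2368, 0.2825, 0.2544).
So the stationary probability of Mild is 0.2825.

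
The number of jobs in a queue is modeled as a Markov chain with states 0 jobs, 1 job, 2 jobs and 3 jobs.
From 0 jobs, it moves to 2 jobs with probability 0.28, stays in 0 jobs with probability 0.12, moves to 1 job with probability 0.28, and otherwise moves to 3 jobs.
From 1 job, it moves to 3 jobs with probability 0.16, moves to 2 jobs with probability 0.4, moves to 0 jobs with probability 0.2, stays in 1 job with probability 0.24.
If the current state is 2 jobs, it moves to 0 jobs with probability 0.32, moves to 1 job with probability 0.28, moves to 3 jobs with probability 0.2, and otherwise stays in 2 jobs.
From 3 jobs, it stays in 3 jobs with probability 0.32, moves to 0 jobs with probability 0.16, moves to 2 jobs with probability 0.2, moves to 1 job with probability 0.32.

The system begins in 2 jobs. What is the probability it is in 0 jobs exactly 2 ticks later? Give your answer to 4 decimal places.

0.1904

Propagate the distribution vector 2 ticks from 2 jobs.
After 0 ticks: (0.0000, 0.0000, 1.0000, 0.0000)
After 1 tick: (0.3200, 0.2800, 0.2000, 0.2000)
After 2 ticks: (0.1904, 0.2768, 0.2816, 0.2512)
P(in 0 jobs after 2 ticks) = 0.1904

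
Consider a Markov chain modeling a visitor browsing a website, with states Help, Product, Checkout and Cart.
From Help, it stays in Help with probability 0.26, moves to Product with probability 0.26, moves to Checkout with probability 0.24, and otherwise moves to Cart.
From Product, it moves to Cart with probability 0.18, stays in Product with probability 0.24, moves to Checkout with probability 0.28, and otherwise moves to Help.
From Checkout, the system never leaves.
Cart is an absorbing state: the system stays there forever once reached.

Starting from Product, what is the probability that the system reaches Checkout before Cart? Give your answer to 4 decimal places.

Let h(s) be the probability of absorption at Checkout starting from transient state s. Then h(Checkout) = 1 and h(Cart) = 0. By first-step analysis:
h(Help) = 0.26·h(Help) + 0.26·h(Product) + 0.24·1 + 0.24·0
h(Product) = 0.3·h(Help) + 0.24·h(Product) + 0.28·1 + 0.18·0
Solving: h(Help) = 0.5268, h(Product) = 0.5764.
Starting from Product, the probability is 0.5764.

0.5764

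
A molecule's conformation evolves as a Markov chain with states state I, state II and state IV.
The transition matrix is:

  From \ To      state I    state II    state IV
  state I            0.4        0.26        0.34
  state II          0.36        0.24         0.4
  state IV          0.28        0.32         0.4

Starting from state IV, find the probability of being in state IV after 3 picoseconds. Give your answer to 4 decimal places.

Propagate the distribution vector 3 picoseconds from state IV.
After 0 picoseconds: (0.0000, 0.0000, 1.0000)
After 1 picosecond: (0.2800, 0.3200, 0.4000)
After 2 picoseconds: (0.3392, 0.2776, 0.3832)
After 3 picoseconds: (0.3429, 0.2774, 0.3796)
P(in state IV after 3 picoseconds) = 0.3796

0.3796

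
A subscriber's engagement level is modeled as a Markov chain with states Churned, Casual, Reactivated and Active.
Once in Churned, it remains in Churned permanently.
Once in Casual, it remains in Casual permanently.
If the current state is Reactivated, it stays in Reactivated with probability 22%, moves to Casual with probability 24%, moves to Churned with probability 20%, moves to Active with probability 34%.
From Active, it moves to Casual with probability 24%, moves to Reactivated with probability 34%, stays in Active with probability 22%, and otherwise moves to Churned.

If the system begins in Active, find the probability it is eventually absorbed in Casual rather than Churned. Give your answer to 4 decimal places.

0.5455

Let h(s) be the probability of absorption at Casual starting from transient state s. Then h(Casual) = 1 and h(Churned) = 0. By first-step analysis:
h(Reactivated) = 0.2·0 + 0.24·1 + 0.22·h(Reactivated) + 0.34·h(Active)
h(Active) = 0.2·0 + 0.24·1 + 0.34·h(Reactivated) + 0.22·h(Active)
Solving: h(Reactivated) = 0.5455, h(Active) = 0.5455.
Starting from Active, the probability is 0.5455.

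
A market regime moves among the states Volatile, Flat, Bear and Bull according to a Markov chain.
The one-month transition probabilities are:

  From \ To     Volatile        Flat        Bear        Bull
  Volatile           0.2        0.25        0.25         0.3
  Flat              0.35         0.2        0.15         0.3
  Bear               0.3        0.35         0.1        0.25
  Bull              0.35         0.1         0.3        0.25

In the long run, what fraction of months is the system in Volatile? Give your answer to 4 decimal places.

0.2952

Let the stationary distribution be π with π = πP and π_1 + π_2 + π_3 + π_4 = 1.
π_1 = 0.2·π_1 + 0.35·π_2 + 0.3·π_3 + 0.35·π_4
π_2 = 0.25·π_1 + 0.2·π_2 + 0.35·π_3 + 0.1·π_4
π_3 = 0.25·π_1 + 0.15·π_2 + 0.1·π_3 + 0.3·π_4
Solving with the normalization constraint gives π = (0.2952, 0.2187, 0.2104, 0.2757).
So the stationary probability of Volatile is 0.2952.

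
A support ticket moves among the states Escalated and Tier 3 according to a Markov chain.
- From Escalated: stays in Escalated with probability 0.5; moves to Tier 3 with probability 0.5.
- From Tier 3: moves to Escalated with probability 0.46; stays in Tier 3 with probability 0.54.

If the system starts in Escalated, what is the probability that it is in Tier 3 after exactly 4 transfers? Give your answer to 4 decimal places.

0.5208

Propagate the distribution vector 4 transfers from Escalated.
After 0 transfers: (1.0000, 0.0000)
After 1 transfer: (0.5000, 0.5000)
After 2 transfers: (0.4800, 0.5200)
After 3 transfers: (0.4792, 0.5208)
After 4 transfers: (0.4792, 0.5208)
P(in Tier 3 after 4 transfers) = 0.5208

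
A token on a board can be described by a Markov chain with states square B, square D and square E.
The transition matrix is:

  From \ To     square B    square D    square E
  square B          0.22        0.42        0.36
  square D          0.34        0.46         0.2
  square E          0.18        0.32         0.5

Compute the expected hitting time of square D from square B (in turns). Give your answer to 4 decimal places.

2.6445

Let t(s) be the expected number of turns to first reach square D from state s, with t(square D) = 0. Conditioning on the first turn:
t(square B) = 1 + 0.22·t(square B) + 0.36·t(square E)
t(square E) = 1 + 0.18·t(square B) + 0.5·t(square E)
Solving: t(square B) = 2.6445, t(square E) = 2.9520.
Expected turns from square B to square D: 2.6445.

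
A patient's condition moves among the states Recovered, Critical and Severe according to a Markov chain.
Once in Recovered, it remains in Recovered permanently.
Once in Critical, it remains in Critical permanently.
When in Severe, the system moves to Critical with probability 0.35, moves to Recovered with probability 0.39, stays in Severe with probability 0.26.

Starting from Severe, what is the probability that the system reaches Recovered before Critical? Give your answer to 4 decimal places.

Let h(s) be the probability of absorption at Recovered starting from transient state s. Then h(Recovered) = 1 and h(Critical) = 0. By first-step analysis:
h(Severe) = 0.39·1 + 0.35·0 + 0.26·h(Severe)
Solving: h(Severe) = 0.5270.
Starting from Severe, the probability is 0.5270.

0.5270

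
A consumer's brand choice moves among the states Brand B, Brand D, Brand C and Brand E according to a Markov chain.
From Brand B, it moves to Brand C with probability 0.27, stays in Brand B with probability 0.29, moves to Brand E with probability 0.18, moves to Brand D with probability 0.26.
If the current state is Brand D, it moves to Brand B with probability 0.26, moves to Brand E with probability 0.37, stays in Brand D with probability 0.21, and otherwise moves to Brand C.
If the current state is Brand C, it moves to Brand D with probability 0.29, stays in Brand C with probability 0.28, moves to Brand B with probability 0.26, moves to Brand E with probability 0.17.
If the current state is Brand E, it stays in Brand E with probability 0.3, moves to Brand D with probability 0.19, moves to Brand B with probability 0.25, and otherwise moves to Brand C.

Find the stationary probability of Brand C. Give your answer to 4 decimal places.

0.2438

Let the stationary distribution be π with π = πP and π_1 + π_2 + π_3 + π_4 = 1.
π_1 = 0.29·π_1 + 0.26·π_2 + 0.26·π_3 + 0.25·π_4
π_2 = 0.26·π_1 + 0.21·π_2 + 0.29·π_3 + 0.19·π_4
π_3 = 0.27·π_1 + 0.16·π_2 + 0.28·π_3 + 0.26·π_4
Solving with the normalization constraint gives π = (0.2654, 0.2377, 0.2438, 0.2531).
So the stationary probability of Brand C is 0.2438.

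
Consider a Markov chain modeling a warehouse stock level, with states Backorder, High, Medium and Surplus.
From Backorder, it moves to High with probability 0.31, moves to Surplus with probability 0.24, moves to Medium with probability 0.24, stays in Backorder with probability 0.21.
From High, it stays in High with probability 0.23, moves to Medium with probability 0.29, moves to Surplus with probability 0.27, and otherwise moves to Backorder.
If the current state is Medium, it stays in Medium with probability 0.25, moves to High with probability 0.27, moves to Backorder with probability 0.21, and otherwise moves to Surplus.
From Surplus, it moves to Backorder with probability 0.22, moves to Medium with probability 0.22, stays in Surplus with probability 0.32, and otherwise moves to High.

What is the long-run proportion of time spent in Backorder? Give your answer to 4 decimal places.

0.2128

Let the stationary distribution be π with π = πP and π_1 + π_2 + π_3 + π_4 = 1.
π_1 = 0.21·π_1 + 0.21·π_2 + 0.21·π_3 + 0.22·π_4
π_2 = 0.31·π_1 + 0.23·π_2 + 0.27·π_3 + 0.24·π_4
π_3 = 0.24·π_1 + 0.29·π_2 + 0.25·π_3 + 0.22·π_4
Solving with the normalization constraint gives π = (0.2128, 0.2598, 0.2499, 0.2775).
So the stationary probability of Backorder is 0.2128.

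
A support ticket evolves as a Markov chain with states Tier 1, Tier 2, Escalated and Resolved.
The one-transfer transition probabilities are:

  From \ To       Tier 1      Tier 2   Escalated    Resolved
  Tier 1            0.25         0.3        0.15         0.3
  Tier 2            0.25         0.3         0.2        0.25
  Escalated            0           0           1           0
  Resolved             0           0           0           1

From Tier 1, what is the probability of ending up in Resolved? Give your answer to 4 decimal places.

0.6333

Let h(s) be the probability of absorption at Resolved starting from transient state s. Then h(Resolved) = 1 and h(Escalated) = 0. By first-step analysis:
h(Tier 1) = 0.25·h(Tier 1) + 0.3·h(Tier 2) + 0.15·0 + 0.3·1
h(Tier 2) = 0.25·h(Tier 1) + 0.3·h(Tier 2) + 0.2·0 + 0.25·1
Solving: h(Tier 1) = 0.6333, h(Tier 2) = 0.5833.
Starting from Tier 1, the probability is 0.6333.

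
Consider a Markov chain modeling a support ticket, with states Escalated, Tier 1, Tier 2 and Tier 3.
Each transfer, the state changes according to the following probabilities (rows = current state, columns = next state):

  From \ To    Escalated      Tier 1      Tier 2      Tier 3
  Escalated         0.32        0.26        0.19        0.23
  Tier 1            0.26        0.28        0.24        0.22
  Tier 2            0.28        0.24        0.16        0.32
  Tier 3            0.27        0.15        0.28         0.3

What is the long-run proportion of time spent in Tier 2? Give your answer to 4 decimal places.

0.2189

Let the stationary distribution be π with π = πP and π_1 + π_2 + π_3 + π_4 = 1.
π_1 = 0.32·π_1 + 0.26·π_2 + 0.28·π_3 + 0.27·π_4
π_2 = 0.26·π_1 + 0.28·π_2 + 0.24·π_3 + 0.15·π_4
π_3 = 0.19·π_1 + 0.24·π_2 + 0.16·π_3 + 0.28·π_4
Solving with the normalization constraint gives π = (0.2841, 0.2310, 0.2189, 0.2660).
So the stationary probability of Tier 2 is 0.2189.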